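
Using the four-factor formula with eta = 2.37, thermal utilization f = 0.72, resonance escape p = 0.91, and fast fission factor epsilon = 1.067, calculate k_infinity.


k_inf = eta * f * p * epsilon
k_inf = 2.37 * 0.72 * 0.91 * 1.067
k_inf = 1.6569

1.6569


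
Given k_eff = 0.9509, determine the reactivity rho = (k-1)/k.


rho = (k_eff - 1) / k_eff
rho = (0.9509 - 1) / 0.9509
rho = -0.051635

-0.051635


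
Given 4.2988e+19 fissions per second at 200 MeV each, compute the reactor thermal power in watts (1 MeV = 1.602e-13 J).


P = fission_rate * E_MeV * 1.602e-13
P = 4.2988e+19 * 200 * 1.602e-13
P = 1.3773e+09 W

1.3773e+09


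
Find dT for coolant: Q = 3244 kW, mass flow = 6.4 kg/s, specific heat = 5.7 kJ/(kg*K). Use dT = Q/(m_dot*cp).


dT = Q / (m_dot * cp)
dT = 3244 / (6.4 * 5.7)
dT = 88.925 C

88.925


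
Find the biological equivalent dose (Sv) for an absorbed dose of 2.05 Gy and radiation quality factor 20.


H = D * Q
H = 2.05 * 20
H = 41.000 Sv

41.000


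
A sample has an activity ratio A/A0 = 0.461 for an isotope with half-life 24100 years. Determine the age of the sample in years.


lambda = ln(2) / t_half = ln(2) / 24100 = 2.876129e-05 /yr
t = -ln(A/A0) / lambda
t = -ln(0.461) / 2.876129e-05
t = 26924 yr

26924


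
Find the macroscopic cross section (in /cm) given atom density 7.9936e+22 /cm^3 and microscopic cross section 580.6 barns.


Sigma = N * sigma_barns * 1e-24
Sigma = 7.9936e+22 * 580.6 * 1e-24
Sigma = 46.411 /cm

46.411


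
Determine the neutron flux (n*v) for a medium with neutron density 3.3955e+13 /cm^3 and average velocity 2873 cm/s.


phi = n * v
phi = 3.3955e+13 * 2873
phi = 9.7553e+16 /cm^2/s

9.7553e+16


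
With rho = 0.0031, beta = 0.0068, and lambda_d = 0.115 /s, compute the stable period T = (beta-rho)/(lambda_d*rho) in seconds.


T = (beta - rho) / (lambda_d * rho)
T = (0.0068 - 0.0031) / (0.115 * 0.0031)
T = 10.379 s

10.379


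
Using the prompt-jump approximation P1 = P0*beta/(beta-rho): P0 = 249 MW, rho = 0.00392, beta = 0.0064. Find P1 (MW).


P1/P0 = beta / (beta - rho)
P1/P0 = 0.0064 / (0.0064 - 0.00392) = 2.580645
P1 = 249 * 2.580645 = 642.58 MW

642.58


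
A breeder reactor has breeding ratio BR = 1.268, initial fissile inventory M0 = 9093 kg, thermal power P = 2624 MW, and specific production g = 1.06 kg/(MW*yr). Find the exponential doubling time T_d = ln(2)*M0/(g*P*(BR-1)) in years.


Breeding gain G = BR - 1 = 1.268 - 1 = 0.268
Fissile production rate = g * P * G = 1.06 * 2624 * 0.268 = 745.42592 kg/yr
T_d = ln(2) * M0 / (g * P * G)
T_d = ln(2) * 9093 / 745.42592 = 8.4553 yr

8.4553


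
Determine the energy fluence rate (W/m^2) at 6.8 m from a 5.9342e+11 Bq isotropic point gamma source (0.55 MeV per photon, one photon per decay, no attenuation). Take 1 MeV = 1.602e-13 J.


psi = A * E * 1.602e-13 / (4*pi*r^2)
psi = 5.9342e+11 * 0.55 * 1.602e-13 / (4*pi*6.8^2)
psi = 8.9983e-05 W/m^2

8.9983e-05


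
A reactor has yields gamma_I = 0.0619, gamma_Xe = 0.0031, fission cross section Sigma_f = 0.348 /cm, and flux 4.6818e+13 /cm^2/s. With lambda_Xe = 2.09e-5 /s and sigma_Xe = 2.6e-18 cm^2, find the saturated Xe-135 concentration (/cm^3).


Xe_eq = (gamma_I + gamma_Xe) * Sigma_f * phi / (lambda_Xe + sigma_Xe * phi)
Numerator = (0.0619 + 0.0031) * 0.348 * 4.6818e+13 = 1.059023e+12
Denominator = 2.09e-5 + 2.6e-18 * 4.6818e+13 = 1.426268e-04
Xe_eq = 1.059023e+12 / 1.426268e-04 = 7.4251e+15 /cm^3

7.4251e+15


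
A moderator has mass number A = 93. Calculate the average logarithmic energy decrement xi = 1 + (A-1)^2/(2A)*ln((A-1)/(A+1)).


xi = 1 + (A-1)^2/(2A) * ln((A-1)/(A+1))
xi = 1 + (93-1)^2/(2*93) * ln((93-1)/(93 +1))
xi = 0.021352

0.021352


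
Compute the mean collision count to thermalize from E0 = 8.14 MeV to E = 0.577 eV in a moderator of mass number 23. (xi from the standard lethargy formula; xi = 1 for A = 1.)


xi = 1 + (A-1)^2/(2A)*ln((A-1)/(A+1)) = 0.08448899 (for A = 23)
n = ln(E0/E) / xi
n = ln(8.14e6 / 0.577) / 0.08448899
n = ln(1.410745e+07) / 0.08448899 = 194.84

194.84


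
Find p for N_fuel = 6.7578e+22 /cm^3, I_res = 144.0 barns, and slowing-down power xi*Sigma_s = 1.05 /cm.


p = exp(-N * I * 1e-24 / (xi*Sigma_s))
p = exp(-6.7578e+22 * 144.0 * 1e-24 / 1.05)
p = 9.4412e-05

9.4412e-05


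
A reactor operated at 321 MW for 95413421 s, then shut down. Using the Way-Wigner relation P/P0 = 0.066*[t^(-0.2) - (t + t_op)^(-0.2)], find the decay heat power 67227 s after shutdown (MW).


P/P0 = 0.066 * [t^(-0.2) - (t + t_op)^(-0.2)]
P/P0 = 0.066 * [67227^(-0.2) - (67227 + 95413421)^(-0.2)]
P/P0 = 0.066 * [0.1082658 - 0.02535227] = 0.005472293
P = 321 * 0.005472293 = 1.7566 MW

1.7566


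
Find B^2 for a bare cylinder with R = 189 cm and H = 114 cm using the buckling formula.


B^2 = (2.405/R)^2 + (pi/H)^2
B^2 = (2.405/189)^2 + (pi/114)^2
B^2 = 9.2136e-04 /cm^2

9.2136e-04


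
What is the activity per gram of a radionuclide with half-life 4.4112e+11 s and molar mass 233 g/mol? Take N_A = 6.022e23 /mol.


lambda = ln(2) / t_half = ln(2) / 4.4112e+11 = 1.571335e-12 /s
SA = lambda * N_A / M
SA = 1.571335e-12 * 6.022e23 / 233
SA = 4.0612e+09 Bq/g

4.0612e+09


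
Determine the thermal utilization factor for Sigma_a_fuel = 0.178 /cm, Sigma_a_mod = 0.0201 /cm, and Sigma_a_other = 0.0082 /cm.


f = Sigma_a_fuel / (Sigma_a_fuel + Sigma_a_mod + Sigma_a_other)
f = 0.178 / (0.178 + 0.0201 + 0.0082)
f = 0.86282

0.86282


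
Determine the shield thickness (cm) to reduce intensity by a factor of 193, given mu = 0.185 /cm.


x = ln(factor) / mu
x = ln(193) / 0.185
x = 28.447 cm

28.447


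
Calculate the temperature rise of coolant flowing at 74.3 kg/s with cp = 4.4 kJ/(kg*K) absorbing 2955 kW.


dT = Q / (m_dot * cp)
dT = 2955 / (74.3 * 4.4)
dT = 9.0389 C

9.0389


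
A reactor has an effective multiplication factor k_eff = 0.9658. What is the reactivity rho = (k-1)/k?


rho = (k_eff - 1) / k_eff
rho = (0.9658 - 1) / 0.9658
rho = -0.035411

-0.035411


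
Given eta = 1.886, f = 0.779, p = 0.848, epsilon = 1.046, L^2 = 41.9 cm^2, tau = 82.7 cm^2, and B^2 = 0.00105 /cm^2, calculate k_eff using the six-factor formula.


k_inf = eta*f*p*eps = 1.886*0.779*0.848*1.046 = 1.303187
P_TNL = 1/(1 + L^2*B^2) = 1/(1 + 41.9*0.00105) = 0.9578590
P_FNL = exp(-B^2*tau) = exp(-0.00105*82.7) = 0.9168284
k_eff = k_inf * P_TNL * P_FNL = 1.303187 * 0.9578590 * 0.9168284
k_eff = 1.1444

1.1444


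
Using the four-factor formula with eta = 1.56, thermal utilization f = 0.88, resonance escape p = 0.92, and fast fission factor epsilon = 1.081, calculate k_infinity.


k_inf = eta * f * p * epsilon
k_inf = 1.56 * 0.88 * 0.92 * 1.081
k_inf = 1.3653

1.3653


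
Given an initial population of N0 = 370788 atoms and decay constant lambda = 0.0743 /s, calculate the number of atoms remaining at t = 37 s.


N = N0 * exp(-lambda * t)
N = 370788 * exp(-0.0743 * 37)
N = 23725

23725


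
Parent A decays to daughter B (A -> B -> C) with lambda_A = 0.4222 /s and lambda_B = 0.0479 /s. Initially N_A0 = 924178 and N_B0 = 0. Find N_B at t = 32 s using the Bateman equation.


N_B(t) = lambda_A * N_A0 / (lambda_B - lambda_A) * [exp(-lambda_A*t) - exp(-lambda_B*t)]
exp(-0.4222*32) = 1.356775e-06; exp(-0.0479*32) = 0.2159302
N_B = 0.4222 * 924178 / (0.0479 - 0.4222) * (1.356775e-06 - 0.2159302)
N_B = 225094

225094


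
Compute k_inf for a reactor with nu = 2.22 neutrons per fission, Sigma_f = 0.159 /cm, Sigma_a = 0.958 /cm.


k_inf = nu * Sigma_f / Sigma_a
k_inf = 2.22 * 0.159 / 0.958
k_inf = 0.36846

0.36846


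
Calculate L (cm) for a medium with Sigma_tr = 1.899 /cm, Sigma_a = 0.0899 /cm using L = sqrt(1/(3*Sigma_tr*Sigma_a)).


D = 1 / (3 * Sigma_tr) = 1 / (3 * 1.899) = 0.1755310 cm
L = sqrt(D / Sigma_a)
L = sqrt(0.1755310 / 0.0899)
L = 1.3973 cm

1.3973


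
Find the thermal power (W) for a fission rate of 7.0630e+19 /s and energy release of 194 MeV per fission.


P = fission_rate * E_MeV * 1.602e-13
P = 7.0630e+19 * 194 * 1.602e-13
P = 2.1951e+09 W

2.1951e+09


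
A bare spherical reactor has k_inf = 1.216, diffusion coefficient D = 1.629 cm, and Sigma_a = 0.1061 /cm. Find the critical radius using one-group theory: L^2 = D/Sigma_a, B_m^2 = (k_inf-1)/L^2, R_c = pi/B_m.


L^2 = D / Sigma_a = 1.629 / 0.1061 = 15.35344 cm^2
B_m^2 = (k_inf - 1) / L^2 = (1.216 - 1) / 15.35344 = 0.01406851 /cm^2
For a bare sphere: B_g = pi/R, so R_c = pi / sqrt(B_m^2)
R_c = pi / sqrt(0.01406851) = 26.487 cm

26.487


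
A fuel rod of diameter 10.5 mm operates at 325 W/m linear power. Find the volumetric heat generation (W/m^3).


r = D / 2 / 1000 = 10.5 / 2 / 1000 = 0.00525 m
q''' = q' / (pi * r^2)
q''' = 325 / (pi * 0.00525^2)
q''' = 3.7533e+06 W/m^3

3.7533e+06


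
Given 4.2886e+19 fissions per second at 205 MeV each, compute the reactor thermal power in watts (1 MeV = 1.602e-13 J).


P = fission_rate * E_MeV * 1.602e-13
P = 4.2886e+19 * 205 * 1.602e-13
P = 1.4084e+09 W

1.4084e+09


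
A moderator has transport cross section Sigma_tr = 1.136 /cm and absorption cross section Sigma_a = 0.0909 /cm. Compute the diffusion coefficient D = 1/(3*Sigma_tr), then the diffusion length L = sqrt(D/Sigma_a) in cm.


D = 1 / (3 * Sigma_tr) = 1 / (3 * 1.136) = 0.2934272 cm
L = sqrt(D / Sigma_a)
L = sqrt(0.2934272 / 0.0909)
L = 1.7967 cm

1.7967


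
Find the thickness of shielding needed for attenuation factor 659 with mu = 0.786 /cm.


x = ln(factor) / mu
x = ln(659) / 0.786
x = 8.2579 cm

8.2579


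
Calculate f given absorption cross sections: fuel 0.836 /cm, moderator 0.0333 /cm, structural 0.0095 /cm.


f = Sigma_a_fuel / (Sigma_a_fuel + Sigma_a_mod + Sigma_a_other)
f = 0.836 / (0.836 + 0.0333 + 0.0095)
f = 0.95130

0.95130


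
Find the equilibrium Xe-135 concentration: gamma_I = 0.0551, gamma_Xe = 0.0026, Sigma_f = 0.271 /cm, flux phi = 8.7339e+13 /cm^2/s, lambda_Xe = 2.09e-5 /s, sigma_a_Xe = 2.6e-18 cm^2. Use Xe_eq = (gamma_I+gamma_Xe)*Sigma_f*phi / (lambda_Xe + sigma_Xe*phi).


Xe_eq = (gamma_I + gamma_Xe) * Sigma_f * phi / (lambda_Xe + sigma_Xe * phi)
Numerator = (0.0551 + 0.0026) * 0.271 * 8.7339e+13 = 1.365694e+12
Denominator = 2.09e-5 + 2.6e-18 * 8.7339e+13 = 2.479814e-04
Xe_eq = 1.365694e+12 / 2.479814e-04 = 5.5072e+15 /cm^3

5.5072e+15


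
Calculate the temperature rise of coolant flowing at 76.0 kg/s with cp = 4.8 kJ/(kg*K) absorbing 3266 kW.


dT = Q / (m_dot * cp)
dT = 3266 / (76.0 * 4.8)
dT = 8.9529 C

8.9529


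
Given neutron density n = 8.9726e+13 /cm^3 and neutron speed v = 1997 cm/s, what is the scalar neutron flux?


phi = n * v
phi = 8.9726e+13 * 1997
phi = 1.7918e+17 /cm^2/s

1.7918e+17


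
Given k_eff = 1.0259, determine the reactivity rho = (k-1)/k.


rho = (k_eff - 1) / k_eff
rho = (1.0259 - 1) / 1.0259
rho = 0.025246

0.025246


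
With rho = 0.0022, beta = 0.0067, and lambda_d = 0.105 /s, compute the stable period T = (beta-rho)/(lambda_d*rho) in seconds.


T = (beta - rho) / (lambda_d * rho)
T = (0.0067 - 0.0022) / (0.105 * 0.0022)
T = 19.481 s

19.481


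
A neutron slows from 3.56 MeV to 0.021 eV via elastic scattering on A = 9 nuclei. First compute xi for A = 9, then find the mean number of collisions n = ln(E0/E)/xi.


xi = 1 + (A-1)^2/(2A)*ln((A-1)/(A+1)) = 0.2066007 (for A = 9)
n = ln(E0/E) / xi
n = ln(3.56e6 / 0.021) / 0.2066007
n = ln(1.695238e+08) / 0.2066007 = 91.716

91.716


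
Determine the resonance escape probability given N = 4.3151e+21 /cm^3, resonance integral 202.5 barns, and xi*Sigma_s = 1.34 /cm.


p = exp(-N * I * 1e-24 / (xi*Sigma_s))
p = exp(-4.3151e+21 * 202.5 * 1e-24 / 1.34)
p = 0.52095

0.52095


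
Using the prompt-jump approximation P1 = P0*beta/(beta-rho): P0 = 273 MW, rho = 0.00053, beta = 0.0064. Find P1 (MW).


P1/P0 = beta / (beta - rho)
P1/P0 = 0.0064 / (0.0064 - 0.00053) = 1.090290
P1 = 273 * 1.090290 = 297.65 MW

297.65


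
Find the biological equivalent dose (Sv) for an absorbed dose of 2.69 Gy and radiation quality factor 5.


H = D * Q
H = 2.69 * 5
H = 13.450 Sv

13.450


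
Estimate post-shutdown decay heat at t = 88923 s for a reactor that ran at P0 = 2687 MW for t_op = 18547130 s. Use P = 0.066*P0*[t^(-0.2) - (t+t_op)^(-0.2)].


P/P0 = 0.066 * [t^(-0.2) - (t + t_op)^(-0.2)]
P/P0 = 0.066 * [88923^(-0.2) - (88923 + 18547130)^(-0.2)]
P/P0 = 0.066 * [0.1023758 - 0.03515031] = 0.004436882
P = 2687 * 0.004436882 = 11.922 MW

11.922


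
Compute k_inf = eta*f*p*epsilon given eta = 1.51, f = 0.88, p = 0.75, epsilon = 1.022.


k_inf = eta * f * p * epsilon
k_inf = 1.51 * 0.88 * 0.75 * 1.022
k_inf = 1.0185

1.0185


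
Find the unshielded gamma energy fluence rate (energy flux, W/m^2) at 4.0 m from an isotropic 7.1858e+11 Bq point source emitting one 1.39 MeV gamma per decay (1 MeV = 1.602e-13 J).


psi = A * E * 1.602e-13 / (4*pi*r^2)
psi = 7.1858e+11 * 1.39 * 1.602e-13 / (4*pi*4.0^2)
psi = 7.9583e-04 W/m^2

7.9583e-04


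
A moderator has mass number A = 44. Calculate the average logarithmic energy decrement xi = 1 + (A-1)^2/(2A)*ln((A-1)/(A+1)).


xi = 1 + (A-1)^2/(2A) * ln((A-1)/(A+1))
xi = 1 + (44-1)^2/(2*44) * ln((44-1)/(44 +1))
xi = 0.044774

0.044774


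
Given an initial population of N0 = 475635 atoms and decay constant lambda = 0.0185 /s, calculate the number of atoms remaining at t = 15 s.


N = N0 * exp(-lambda * t)
N = 475635 * exp(-0.0185 * 15)
N = 360377

360377


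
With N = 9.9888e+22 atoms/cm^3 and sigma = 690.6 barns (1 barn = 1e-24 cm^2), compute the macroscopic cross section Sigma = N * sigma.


Sigma = N * sigma_barns * 1e-24
Sigma = 9.9888e+22 * 690.6 * 1e-24
Sigma = 68.983 /cm

68.983


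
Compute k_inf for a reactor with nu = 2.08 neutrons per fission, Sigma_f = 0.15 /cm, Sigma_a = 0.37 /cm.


k_inf = nu * Sigma_f / Sigma_a
k_inf = 2.08 * 0.15 / 0.37
k_inf = 0.84324

0.84324


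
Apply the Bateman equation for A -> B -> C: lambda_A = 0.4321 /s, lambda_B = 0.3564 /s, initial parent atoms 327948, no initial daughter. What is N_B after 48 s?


N_B(t) = lambda_A * N_A0 / (lambda_B - lambda_A) * [exp(-lambda_A*t) - exp(-lambda_B*t)]
exp(-0.4321*48) = 9.826187e-10; exp(-0.3564*48) = 3.719096e-08
N_B = 0.4321 * 327948 / (0.3564 - 0.4321) * (9.826187e-10 - 3.719096e-08)
N_B = 0.067780

0.067780


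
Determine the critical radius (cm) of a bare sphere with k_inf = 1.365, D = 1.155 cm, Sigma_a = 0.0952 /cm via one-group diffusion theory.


L^2 = D / Sigma_a = 1.155 / 0.0952 = 12.13235 cm^2
B_m^2 = (k_inf - 1) / L^2 = (1.365 - 1) / 12.13235 = 0.03008486 /cm^2
For a bare sphere: B_g = pi/R, so R_c = pi / sqrt(B_m^2)
R_c = pi / sqrt(0.03008486) = 18.112 cm

18.112


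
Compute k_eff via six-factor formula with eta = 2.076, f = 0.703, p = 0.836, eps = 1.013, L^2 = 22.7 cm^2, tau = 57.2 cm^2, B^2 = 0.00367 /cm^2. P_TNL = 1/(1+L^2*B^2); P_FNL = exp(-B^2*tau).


k_inf = eta*f*p*eps = 2.076*0.703*0.836*1.013 = 1.235943
P_TNL = 1/(1 + L^2*B^2) = 1/(1 + 22.7*0.00367) = 0.9230977
P_FNL = exp(-B^2*tau) = exp(-0.00367*57.2) = 0.8106459
k_eff = k_inf * P_TNL * P_FNL = 1.235943 * 0.9230977 * 0.8106459
k_eff = 0.92486

0.92486


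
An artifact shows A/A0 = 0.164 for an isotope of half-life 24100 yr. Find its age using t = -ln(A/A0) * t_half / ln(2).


lambda = ln(2) / t_half = ln(2) / 24100 = 2.876129e-05 /yr
t = -ln(A/A0) / lambda
t = -ln(0.164) / 2.876129e-05
t = 62858 yr

62858


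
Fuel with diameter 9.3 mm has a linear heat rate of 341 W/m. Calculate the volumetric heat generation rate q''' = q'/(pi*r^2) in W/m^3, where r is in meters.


r = D / 2 / 1000 = 9.3 / 2 / 1000 = 0.00465 m
q''' = q' / (pi * r^2)
q''' = 341 / (pi * 0.00465^2)
q''' = 5.0199e+06 W/m^3

5.0199e+06


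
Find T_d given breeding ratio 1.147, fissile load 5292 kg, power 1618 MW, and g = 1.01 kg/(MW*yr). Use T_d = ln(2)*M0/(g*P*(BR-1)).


Breeding gain G = BR - 1 = 1.147 - 1 = 0.147
Fissile production rate = g * P * G = 1.01 * 1618 * 0.147 = 240.22446 kg/yr
T_d = ln(2) * M0 / (g * P * G)
T_d = ln(2) * 5292 / 240.22446 = 15.270 yr

15.270


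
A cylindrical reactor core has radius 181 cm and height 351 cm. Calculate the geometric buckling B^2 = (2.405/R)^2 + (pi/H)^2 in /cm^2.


B^2 = (2.405/R)^2 + (pi/H)^2
B^2 = (2.405/181)^2 + (pi/351)^2
B^2 = 2.5666e-04 /cm^2

2.5666e-04


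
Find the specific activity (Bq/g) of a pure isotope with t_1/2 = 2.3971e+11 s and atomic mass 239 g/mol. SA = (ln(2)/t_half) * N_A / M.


lambda = ln(2) / t_half = ln(2) / 2.3971e+11 = 2.891607e-12 /s
SA = lambda * N_A / M
SA = 2.891607e-12 * 6.022e23 / 239
SA = 7.2859e+09 Bq/g

7.2859e+09


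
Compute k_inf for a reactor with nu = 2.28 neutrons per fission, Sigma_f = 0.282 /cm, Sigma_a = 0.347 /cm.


k_inf = nu * Sigma_f / Sigma_a
k_inf = 2.28 * 0.282 / 0.347
k_inf = 1.8529

1.8529


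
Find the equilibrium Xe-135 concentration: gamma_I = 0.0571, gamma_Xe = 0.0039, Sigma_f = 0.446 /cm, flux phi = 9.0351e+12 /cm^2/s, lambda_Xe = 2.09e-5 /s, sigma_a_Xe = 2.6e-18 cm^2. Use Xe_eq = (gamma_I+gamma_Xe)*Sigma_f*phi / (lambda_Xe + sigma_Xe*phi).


Xe_eq = (gamma_I + gamma_Xe) * Sigma_f * phi / (lambda_Xe + sigma_Xe * phi)
Numerator = (0.0571 + 0.0039) * 0.446 * 9.0351e+12 = 2.458089e+11
Denominator = 2.09e-5 + 2.6e-18 * 9.0351e+12 = 4.439126e-05
Xe_eq = 2.458089e+11 / 4.439126e-05 = 5.5373e+15 /cm^3

5.5373e+15


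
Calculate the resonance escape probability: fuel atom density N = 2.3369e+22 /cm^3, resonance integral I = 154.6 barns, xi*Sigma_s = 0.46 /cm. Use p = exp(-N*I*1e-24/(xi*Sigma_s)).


p = exp(-N * I * 1e-24 / (xi*Sigma_s))
p = exp(-2.3369e+22 * 154.6 * 1e-24 / 0.46)
p = 3.8819e-04

3.8819e-04


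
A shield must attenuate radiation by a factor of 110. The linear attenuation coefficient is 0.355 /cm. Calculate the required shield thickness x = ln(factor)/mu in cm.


x = ln(factor) / mu
x = ln(110) / 0.355
x = 13.241 cm

13.241


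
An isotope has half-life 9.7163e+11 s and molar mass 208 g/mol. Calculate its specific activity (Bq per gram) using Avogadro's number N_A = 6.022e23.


lambda = ln(2) / t_half = ln(2) / 9.7163e+11 = 7.133859e-13 /s
SA = lambda * N_A / M
SA = 7.133859e-13 * 6.022e23 / 208
SA = 2.0654e+09 Bq/g

2.0654e+09


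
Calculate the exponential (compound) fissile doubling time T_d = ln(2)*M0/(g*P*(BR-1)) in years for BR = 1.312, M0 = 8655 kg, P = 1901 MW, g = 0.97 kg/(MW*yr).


Breeding gain G = BR - 1 = 1.312 - 1 = 0.312
Fissile production rate = g * P * G = 0.97 * 1901 * 0.312 = 575.31864 kg/yr
T_d = ln(2) * M0 / (g * P * G)
T_d = ln(2) * 8655 / 575.31864 = 10.428 yr

10.428


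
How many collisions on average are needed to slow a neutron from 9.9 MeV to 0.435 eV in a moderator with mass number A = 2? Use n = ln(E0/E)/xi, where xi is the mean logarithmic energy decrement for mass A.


xi = 1 + (A-1)^2/(2A)*ln((A-1)/(A+1)) = 0.7253469 (for A = 2)
n = ln(E0/E) / xi
n = ln(9.9e6 / 0.435) / 0.7253469
n = ln(2.275862e+07) / 0.7253469 = 23.355

23.355


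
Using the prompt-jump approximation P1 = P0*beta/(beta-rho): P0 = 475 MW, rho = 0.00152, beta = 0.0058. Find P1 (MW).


P1/P0 = beta / (beta - rho)
P1/P0 = 0.0058 / (0.0058 - 0.00152) = 1.355140
P1 = 475 * 1.355140 = 643.69 MW

643.69


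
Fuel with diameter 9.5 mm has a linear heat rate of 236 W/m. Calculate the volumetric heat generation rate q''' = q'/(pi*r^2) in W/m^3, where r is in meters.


r = D / 2 / 1000 = 9.5 / 2 / 1000 = 0.00475 m
q''' = q' / (pi * r^2)
q''' = 236 / (pi * 0.00475^2)
q''' = 3.3295e+06 W/m^3

3.3295e+06


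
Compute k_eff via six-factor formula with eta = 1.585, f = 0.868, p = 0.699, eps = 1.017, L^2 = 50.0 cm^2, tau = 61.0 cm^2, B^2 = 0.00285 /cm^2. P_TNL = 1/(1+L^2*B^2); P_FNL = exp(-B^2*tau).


k_inf = eta*f*p*eps = 1.585*0.868*0.699*1.017 = 0.9780186
P_TNL = 1/(1 + L^2*B^2) = 1/(1 + 50.0*0.00285) = 0.8752735
P_FNL = exp(-B^2*tau) = exp(-0.00285*61.0) = 0.8404230
k_eff = k_inf * P_TNL * P_FNL = 0.9780186 * 0.8752735 * 0.8404230
k_eff = 0.71943

0.71943


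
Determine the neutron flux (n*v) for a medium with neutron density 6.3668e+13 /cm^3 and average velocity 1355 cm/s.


phi = n * v
phi = 6.3668e+13 * 1355
phi = 8.6270e+16 /cm^2/s

8.6270e+16


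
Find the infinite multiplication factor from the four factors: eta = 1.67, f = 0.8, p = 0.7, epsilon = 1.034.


k_inf = eta * f * p * epsilon
k_inf = 1.67 * 0.8 * 0.7 * 1.034
k_inf = 0.96700

0.96700


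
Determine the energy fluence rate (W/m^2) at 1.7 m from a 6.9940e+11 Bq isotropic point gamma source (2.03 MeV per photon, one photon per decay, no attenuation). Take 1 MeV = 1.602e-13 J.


psi = A * E * 1.602e-13 / (4*pi*r^2)
psi = 6.9940e+11 * 2.03 * 1.602e-13 / (4*pi*1.7^2)
psi = 0.0062629 W/m^2

0.0062629


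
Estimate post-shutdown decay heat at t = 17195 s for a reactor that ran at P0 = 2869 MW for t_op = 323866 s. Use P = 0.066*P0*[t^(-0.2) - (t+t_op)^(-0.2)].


P/P0 = 0.066 * [t^(-0.2) - (t + t_op)^(-0.2)]
P/P0 = 0.066 * [17195^(-0.2) - (17195 + 323866)^(-0.2)]
P/P0 = 0.066 * [0.1422065 - 0.07824086] = 0.004221732
P = 2869 * 0.004221732 = 12.112 MW

12.112


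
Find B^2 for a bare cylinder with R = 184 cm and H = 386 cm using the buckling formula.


B^2 = (2.405/R)^2 + (pi/H)^2
B^2 = (2.405/184)^2 + (pi/386)^2
B^2 = 2.3708e-04 /cm^2

2.3708e-04


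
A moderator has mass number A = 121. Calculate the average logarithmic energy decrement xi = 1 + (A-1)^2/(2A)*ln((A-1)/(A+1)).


xi = 1 + (A-1)^2/(2A) * ln((A-1)/(A+1))
xi = 1 + (121-1)^2/(2*121) * ln((121-1)/(121 +1))
xi = 0.016438

0.016438


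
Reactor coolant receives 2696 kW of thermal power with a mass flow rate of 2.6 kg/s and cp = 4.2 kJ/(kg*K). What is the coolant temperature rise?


dT = Q / (m_dot * cp)
dT = 2696 / (2.6 * 4.2)
dT = 246.89 C

246.89


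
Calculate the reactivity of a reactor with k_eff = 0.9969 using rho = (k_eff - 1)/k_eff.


rho = (k_eff - 1) / k_eff
rho = (0.9969 - 1) / 0.9969
rho = -0.0031096

-0.0031096


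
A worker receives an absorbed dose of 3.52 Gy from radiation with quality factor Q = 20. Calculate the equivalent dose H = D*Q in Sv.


H = D * Q
H = 3.52 * 20
H = 70.400 Sv

70.400


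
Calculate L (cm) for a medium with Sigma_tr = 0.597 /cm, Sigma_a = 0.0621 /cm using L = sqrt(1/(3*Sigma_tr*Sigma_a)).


D = 1 / (3 * Sigma_tr) = 1 / (3 * 0.597) = 0.5583473 cm
L = sqrt(D / Sigma_a)
L = sqrt(0.5583473 / 0.0621)
L = 2.9985 cm

2.9985


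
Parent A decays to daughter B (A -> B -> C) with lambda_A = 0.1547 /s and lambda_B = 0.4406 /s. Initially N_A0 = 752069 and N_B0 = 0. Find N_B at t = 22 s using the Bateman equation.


N_B(t) = lambda_A * N_A0 / (lambda_B - lambda_A) * [exp(-lambda_A*t) - exp(-lambda_B*t)]
exp(-0.1547*22) = 0.03325999; exp(-0.4406*22) = 6.170164e-05
N_B = 0.1547 * 752069 / (0.4406 - 0.1547) * (0.03325999 - 6.170164e-05)
N_B = 13510

13510


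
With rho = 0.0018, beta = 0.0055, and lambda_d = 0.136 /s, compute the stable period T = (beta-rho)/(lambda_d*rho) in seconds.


T = (beta - rho) / (lambda_d * rho)
T = (0.0055 - 0.0018) / (0.136 * 0.0018)
T = 15.114 s

15.114


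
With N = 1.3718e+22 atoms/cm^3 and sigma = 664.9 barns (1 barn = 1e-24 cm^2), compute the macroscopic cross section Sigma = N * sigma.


Sigma = N * sigma_barns * 1e-24
Sigma = 1.3718e+22 * 664.9 * 1e-24
Sigma = 9.1211 /cm

9.1211


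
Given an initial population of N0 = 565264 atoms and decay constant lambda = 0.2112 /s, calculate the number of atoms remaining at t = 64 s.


N = N0 * exp(-lambda * t)
N = 565264 * exp(-0.2112 * 64)
N = 0.76204

0.76204


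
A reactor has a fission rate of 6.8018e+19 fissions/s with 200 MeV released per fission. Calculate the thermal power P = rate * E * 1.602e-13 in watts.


P = fission_rate * E_MeV * 1.602e-13
P = 6.8018e+19 * 200 * 1.602e-13
P = 2.1793e+09 W

2.1793e+09


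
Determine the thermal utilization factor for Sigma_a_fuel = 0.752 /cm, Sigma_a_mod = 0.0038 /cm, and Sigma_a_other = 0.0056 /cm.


f = Sigma_a_fuel / (Sigma_a_fuel + Sigma_a_mod + Sigma_a_other)
f = 0.752 / (0.752 + 0.0038 + 0.0056)
f = 0.98765

0.98765


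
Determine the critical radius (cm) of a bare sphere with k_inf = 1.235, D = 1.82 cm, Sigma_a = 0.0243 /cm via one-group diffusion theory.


L^2 = D / Sigma_a = 1.82 / 0.0243 = 74.89712 cm^2
B_m^2 = (k_inf - 1) / L^2 = (1.235 - 1) / 74.89712 = 0.003137637 /cm^2
For a bare sphere: B_g = pi/R, so R_c = pi / sqrt(B_m^2)
R_c = pi / sqrt(0.003137637) = 56.085 cm

56.085


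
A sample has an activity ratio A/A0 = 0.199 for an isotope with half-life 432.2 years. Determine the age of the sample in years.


lambda = ln(2) / t_half = ln(2) / 432.2 = 0.001603765 /yr
t = -ln(A/A0) / lambda
t = -ln(0.199) / 0.001603765
t = 1006.7 yr

1006.7


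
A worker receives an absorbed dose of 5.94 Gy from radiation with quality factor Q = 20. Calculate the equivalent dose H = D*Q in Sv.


H = D * Q
H = 5.94 * 20
H = 118.80 Sv

118.80


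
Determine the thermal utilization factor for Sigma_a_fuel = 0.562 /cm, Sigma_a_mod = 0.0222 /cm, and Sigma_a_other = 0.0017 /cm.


f = Sigma_a_fuel / (Sigma_a_fuel + Sigma_a_mod + Sigma_a_other)
f = 0.562 / (0.562 + 0.0222 + 0.0017)
f = 0.95921

0.95921


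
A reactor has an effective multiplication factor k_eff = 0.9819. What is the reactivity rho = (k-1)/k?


rho = (k_eff - 1) / k_eff
rho = (0.9819 - 1) / 0.9819
rho = -0.018434

-0.018434


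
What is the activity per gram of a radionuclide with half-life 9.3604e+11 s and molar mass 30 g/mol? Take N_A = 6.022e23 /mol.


lambda = ln(2) / t_half = ln(2) / 9.3604e+11 = 7.405102e-13 /s
SA = lambda * N_A / M
SA = 7.405102e-13 * 6.022e23 / 30
SA = 1.4865e+10 Bq/g

1.4865e+10


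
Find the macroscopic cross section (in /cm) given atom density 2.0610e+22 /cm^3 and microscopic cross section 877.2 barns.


Sigma = N * sigma_barns * 1e-24
Sigma = 2.0610e+22 * 877.2 * 1e-24
Sigma = 18.079 /cm

18.079


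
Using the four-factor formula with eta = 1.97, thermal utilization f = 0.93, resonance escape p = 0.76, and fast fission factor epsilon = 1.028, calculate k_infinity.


k_inf = eta * f * p * epsilon
k_inf = 1.97 * 0.93 * 0.76 * 1.028
k_inf = 1.4314

1.4314


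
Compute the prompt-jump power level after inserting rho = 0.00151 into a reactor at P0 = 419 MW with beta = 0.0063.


P1/P0 = beta / (beta - rho)
P1/P0 = 0.0063 / (0.0063 - 0.00151) = 1.315240
P1 = 419 * 1.315240 = 551.09 MW

551.09


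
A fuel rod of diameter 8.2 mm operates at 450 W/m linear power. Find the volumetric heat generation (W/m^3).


r = D / 2 / 1000 = 8.2 / 2 / 1000 = 0.0041 m
q''' = q' / (pi * r^2)
q''' = 450 / (pi * 0.0041^2)
q''' = 8.5211e+06 W/m^3

8.5211e+06


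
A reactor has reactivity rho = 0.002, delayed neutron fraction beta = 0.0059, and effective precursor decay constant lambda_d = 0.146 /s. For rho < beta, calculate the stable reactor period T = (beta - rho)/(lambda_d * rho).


T = (beta - rho) / (lambda_d * rho)
T = (0.0059 - 0.002) / (0.146 * 0.002)
T = 13.356 s

13.356


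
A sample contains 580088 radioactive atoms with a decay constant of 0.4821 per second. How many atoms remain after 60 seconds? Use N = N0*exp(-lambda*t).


N = N0 * exp(-lambda * t)
N = 580088 * exp(-0.4821 * 60)
N = 1.5889e-07

1.5889e-07


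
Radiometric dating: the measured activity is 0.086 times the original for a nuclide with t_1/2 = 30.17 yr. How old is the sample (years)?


lambda = ln(2) / t_half = ln(2) / 30.17 = 0.02297472 /yr
t = -ln(A/A0) / lambda
t = -ln(0.086) / 0.02297472
t = 106.79 yr

106.79


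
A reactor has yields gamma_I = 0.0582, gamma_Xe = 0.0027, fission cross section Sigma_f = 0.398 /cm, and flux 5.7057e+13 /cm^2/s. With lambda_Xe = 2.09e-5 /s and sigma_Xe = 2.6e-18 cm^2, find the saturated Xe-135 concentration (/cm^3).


Xe_eq = (gamma_I + gamma_Xe) * Sigma_f * phi / (lambda_Xe + sigma_Xe * phi)
Numerator = (0.0582 + 0.0027) * 0.398 * 5.7057e+13 = 1.382959e+12
Denominator = 2.09e-5 + 2.6e-18 * 5.7057e+13 = 1.692482e-04
Xe_eq = 1.382959e+12 / 1.692482e-04 = 8.1712e+15 /cm^3

8.1712e+15


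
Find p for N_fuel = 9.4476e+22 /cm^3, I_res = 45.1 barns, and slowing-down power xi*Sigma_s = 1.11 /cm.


p = exp(-N * I * 1e-24 / (xi*Sigma_s))
p = exp(-9.4476e+22 * 45.1 * 1e-24 / 1.11)
p = 0.021523

0.021523


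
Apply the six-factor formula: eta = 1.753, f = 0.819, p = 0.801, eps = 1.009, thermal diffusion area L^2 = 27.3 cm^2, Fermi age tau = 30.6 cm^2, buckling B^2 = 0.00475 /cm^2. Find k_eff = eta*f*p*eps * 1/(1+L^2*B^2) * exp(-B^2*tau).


k_inf = eta*f*p*eps = 1.753*0.819*0.801*1.009 = 1.160351
P_TNL = 1/(1 + L^2*B^2) = 1/(1 + 27.3*0.00475) = 0.8852103
P_FNL = exp(-B^2*tau) = exp(-0.00475*30.6) = 0.8647196
k_eff = k_inf * P_TNL * P_FNL = 1.160351 * 0.8852103 * 0.8647196
k_eff = 0.88820

0.88820


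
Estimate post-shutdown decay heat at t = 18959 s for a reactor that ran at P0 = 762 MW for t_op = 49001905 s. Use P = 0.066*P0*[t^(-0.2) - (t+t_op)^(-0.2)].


P/P0 = 0.066 * [t^(-0.2) - (t + t_op)^(-0.2)]
P/P0 = 0.066 * [18959^(-0.2) - (18959 + 49001905)^(-0.2)]
P/P0 = 0.066 * [0.1394559 - 0.02896835] = 0.007292178
P = 762 * 0.007292178 = 5.5566 MW

5.5566


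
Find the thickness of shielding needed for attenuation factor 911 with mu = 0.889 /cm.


x = ln(factor) / mu
x = ln(911) / 0.889
x = 7.6654 cm

7.6654


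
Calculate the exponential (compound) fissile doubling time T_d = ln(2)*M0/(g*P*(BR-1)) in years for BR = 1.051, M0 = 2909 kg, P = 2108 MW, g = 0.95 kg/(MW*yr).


Breeding gain G = BR - 1 = 1.051 - 1 = 0.051
Fissile production rate = g * P * G = 0.95 * 2108 * 0.051 = 102.1326 kg/yr
T_d = ln(2) * M0 / (g * P * G)
T_d = ln(2) * 2909 / 102.1326 = 19.743 yr

19.743


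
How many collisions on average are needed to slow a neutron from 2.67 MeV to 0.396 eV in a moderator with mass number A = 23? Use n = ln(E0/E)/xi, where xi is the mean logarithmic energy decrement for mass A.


xi = 1 + (A-1)^2/(2A)*ln((A-1)/(A+1)) = 0.08448899 (for A = 23)
n = ln(E0/E) / xi
n = ln(2.67e6 / 0.396) / 0.08448899
n = ln(6.742424e+06) / 0.08448899 = 186.11

186.11


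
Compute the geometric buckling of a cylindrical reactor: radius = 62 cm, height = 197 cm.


B^2 = (2.405/R)^2 + (pi/H)^2
B^2 = (2.405/62)^2 + (pi/197)^2
B^2 = 0.0017590 /cm^2

0.0017590


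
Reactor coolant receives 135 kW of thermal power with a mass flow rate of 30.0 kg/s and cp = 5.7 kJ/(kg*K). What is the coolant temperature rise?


dT = Q / (m_dot * cp)
dT = 135 / (30.0 * 5.7)
dT = 0.78947 C

0.78947


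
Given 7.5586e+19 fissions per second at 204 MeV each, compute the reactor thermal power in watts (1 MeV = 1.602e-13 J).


P = fission_rate * E_MeV * 1.602e-13
P = 7.5586e+19 * 204 * 1.602e-13
P = 2.4702e+09 W

2.4702e+09


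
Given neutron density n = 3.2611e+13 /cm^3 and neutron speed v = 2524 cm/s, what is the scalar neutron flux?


phi = n * v
phi = 3.2611e+13 * 2524
phi = 8.2310e+16 /cm^2/s

8.2310e+16


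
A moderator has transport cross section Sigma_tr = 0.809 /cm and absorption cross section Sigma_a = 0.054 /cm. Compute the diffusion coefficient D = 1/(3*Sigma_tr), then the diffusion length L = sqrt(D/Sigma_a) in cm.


D = 1 / (3 * Sigma_tr) = 1 / (3 * 0.809) = 0.4120313 cm
L = sqrt(D / Sigma_a)
L = sqrt(0.4120313 / 0.054)
L = 2.7623 cm

2.7623


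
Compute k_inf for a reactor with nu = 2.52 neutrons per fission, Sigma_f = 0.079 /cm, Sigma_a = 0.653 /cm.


k_inf = nu * Sigma_f / Sigma_a
k_inf = 2.52 * 0.079 / 0.653
k_inf = 0.30487

0.30487


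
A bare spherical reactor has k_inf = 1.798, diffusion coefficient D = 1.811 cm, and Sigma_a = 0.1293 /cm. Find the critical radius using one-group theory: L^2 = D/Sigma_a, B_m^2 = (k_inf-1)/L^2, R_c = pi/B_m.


L^2 = D / Sigma_a = 1.811 / 0.1293 = 14.00619 cm^2
B_m^2 = (k_inf - 1) / L^2 = (1.798 - 1) / 14.00619 = 0.05697481 /cm^2
For a bare sphere: B_g = pi/R, so R_c = pi / sqrt(B_m^2)
R_c = pi / sqrt(0.05697481) = 13.162 cm

13.162


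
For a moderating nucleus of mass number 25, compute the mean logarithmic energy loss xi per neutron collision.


xi = 1 + (A-1)^2/(2A) * ln((A-1)/(A+1))
xi = 1 + (25-1)^2/(2*25) * ln((25-1)/(25 +1))
xi = 0.077908

0.077908


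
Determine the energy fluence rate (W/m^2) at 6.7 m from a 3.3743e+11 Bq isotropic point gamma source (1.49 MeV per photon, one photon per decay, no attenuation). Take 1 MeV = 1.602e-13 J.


psi = A * E * 1.602e-13 / (4*pi*r^2)
psi = 3.3743e+11 * 1.49 * 1.602e-13 / (4*pi*6.7^2)
psi = 1.4278e-04 W/m^2

1.4278e-04


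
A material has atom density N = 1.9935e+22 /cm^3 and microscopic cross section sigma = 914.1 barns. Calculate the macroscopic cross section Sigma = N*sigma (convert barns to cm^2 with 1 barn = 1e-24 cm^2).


Sigma = N * sigma_barns * 1e-24
Sigma = 1.9935e+22 * 914.1 * 1e-24
Sigma = 18.223 /cm

18.223


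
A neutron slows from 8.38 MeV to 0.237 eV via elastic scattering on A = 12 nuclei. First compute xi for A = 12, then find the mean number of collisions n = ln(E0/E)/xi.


xi = 1 + (A-1)^2/(2A)*ln((A-1)/(A+1)) = 0.1577690 (for A = 12)
n = ln(E0/E) / xi
n = ln(8.38e6 / 0.237) / 0.1577690
n = ln(3.535865e+07) / 0.1577690 = 110.17

110.17


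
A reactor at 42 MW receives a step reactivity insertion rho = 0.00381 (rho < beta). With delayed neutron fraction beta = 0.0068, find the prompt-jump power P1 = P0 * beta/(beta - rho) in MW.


P1/P0 = beta / (beta - rho)
P1/P0 = 0.0068 / (0.0068 - 0.00381) = 2.274247
P1 = 42 * 2.274247 = 95.518 MW

95.518


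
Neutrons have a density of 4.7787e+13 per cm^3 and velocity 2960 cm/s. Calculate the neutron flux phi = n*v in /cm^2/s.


phi = n * v
phi = 4.7787e+13 * 2960
phi = 1.4145e+17 /cm^2/s

1.4145e+17


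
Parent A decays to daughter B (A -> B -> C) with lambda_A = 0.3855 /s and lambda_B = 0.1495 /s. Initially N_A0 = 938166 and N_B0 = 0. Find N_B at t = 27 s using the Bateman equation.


N_B(t) = lambda_A * N_A0 / (lambda_B - lambda_A) * [exp(-lambda_A*t) - exp(-lambda_B*t)]
exp(-0.3855*27) = 3.017490e-05; exp(-0.1495*27) = 0.01765917
N_B = 0.3855 * 938166 / (0.1495 - 0.3855) * (3.017490e-05 - 0.01765917)
N_B = 27016

27016


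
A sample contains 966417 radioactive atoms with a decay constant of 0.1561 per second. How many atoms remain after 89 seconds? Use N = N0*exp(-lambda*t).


N = N0 * exp(-lambda * t)
N = 966417 * exp(-0.1561 * 89)
N = 0.89445

0.89445


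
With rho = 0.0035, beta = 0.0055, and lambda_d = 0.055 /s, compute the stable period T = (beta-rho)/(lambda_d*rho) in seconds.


T = (beta - rho) / (lambda_d * rho)
T = (0.0055 - 0.0035) / (0.055 * 0.0035)
T = 10.390 s

10.390


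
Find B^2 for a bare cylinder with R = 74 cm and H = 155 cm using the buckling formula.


B^2 = (2.405/R)^2 + (pi/H)^2
B^2 = (2.405/74)^2 + (pi/155)^2
B^2 = 0.0014671 /cm^2

0.0014671


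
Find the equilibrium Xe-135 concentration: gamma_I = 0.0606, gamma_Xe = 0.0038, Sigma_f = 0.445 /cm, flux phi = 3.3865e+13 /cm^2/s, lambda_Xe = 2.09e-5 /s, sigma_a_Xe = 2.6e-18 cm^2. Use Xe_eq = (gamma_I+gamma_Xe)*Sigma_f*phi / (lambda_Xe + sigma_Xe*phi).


Xe_eq = (gamma_I + gamma_Xe) * Sigma_f * phi / (lambda_Xe + sigma_Xe * phi)
Numerator = (0.0606 + 0.0038) * 0.445 * 3.3865e+13 = 9.705032e+11
Denominator = 2.09e-5 + 2.6e-18 * 3.3865e+13 = 1.089490e-04
Xe_eq = 9.705032e+11 / 1.089490e-04 = 8.9079e+15 /cm^3

8.9079e+15


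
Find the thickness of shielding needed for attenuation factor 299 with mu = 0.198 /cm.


x = ln(factor) / mu
x = ln(299) / 0.198
x = 28.790 cm

28.790


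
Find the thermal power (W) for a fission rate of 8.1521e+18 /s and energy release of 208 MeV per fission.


P = fission_rate * E_MeV * 1.602e-13
P = 8.1521e+18 * 208 * 1.602e-13
P = 2.7164e+08 W

2.7164e+08


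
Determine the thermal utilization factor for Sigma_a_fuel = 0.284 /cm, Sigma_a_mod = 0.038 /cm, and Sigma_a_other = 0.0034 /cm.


f = Sigma_a_fuel / (Sigma_a_fuel + Sigma_a_mod + Sigma_a_other)
f = 0.284 / (0.284 + 0.038 + 0.0034)
f = 0.87277

0.87277


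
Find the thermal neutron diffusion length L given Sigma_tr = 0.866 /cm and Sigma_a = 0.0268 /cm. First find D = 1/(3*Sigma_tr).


D = 1 / (3 * Sigma_tr) = 1 / (3 * 0.866) = 0.3849115 cm
L = sqrt(D / Sigma_a)
L = sqrt(0.3849115 / 0.0268)
L = 3.7898 cm

3.7898


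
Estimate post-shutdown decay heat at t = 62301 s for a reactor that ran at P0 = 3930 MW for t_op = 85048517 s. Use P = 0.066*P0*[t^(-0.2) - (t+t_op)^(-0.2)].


P/P0 = 0.066 * [t^(-0.2) - (t + t_op)^(-0.2)]
P/P0 = 0.066 * [62301^(-0.2) - (62301 + 85048517)^(-0.2)]
P/P0 = 0.066 * [0.1099261 - 0.02594198] = 0.005542952
P = 3930 * 0.005542952 = 21.784 MW

21.784


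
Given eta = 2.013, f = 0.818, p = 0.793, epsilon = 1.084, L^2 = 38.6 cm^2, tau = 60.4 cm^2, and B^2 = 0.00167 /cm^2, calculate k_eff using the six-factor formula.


k_inf = eta*f*p*eps = 2.013*0.818*0.793*1.084 = 1.415466
P_TNL = 1/(1 + L^2*B^2) = 1/(1 + 38.6*0.00167) = 0.9394417
P_FNL = exp(-B^2*tau) = exp(-0.00167*60.4) = 0.9040524
k_eff = k_inf * P_TNL * P_FNL = 1.415466 * 0.9394417 * 0.9040524
k_eff = 1.2022

1.2022


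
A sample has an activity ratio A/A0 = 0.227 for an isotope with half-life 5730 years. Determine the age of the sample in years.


lambda = ln(2) / t_half = ln(2) / 5730 = 1.209681e-04 /yr
t = -ln(A/A0) / lambda
t = -ln(0.227) / 1.209681e-04
t = 12258 yr

12258


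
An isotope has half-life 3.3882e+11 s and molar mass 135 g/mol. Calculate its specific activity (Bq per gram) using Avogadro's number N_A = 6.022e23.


lambda = ln(2) / t_half = ln(2) / 3.3882e+11 = 2.045768e-12 /s
SA = lambda * N_A / M
SA = 2.045768e-12 * 6.022e23 / 135
SA = 9.1256e+09 Bq/g

9.1256e+09


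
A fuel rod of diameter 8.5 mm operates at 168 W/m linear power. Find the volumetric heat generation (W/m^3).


r = D / 2 / 1000 = 8.5 / 2 / 1000 = 0.00425 m
q''' = q' / (pi * r^2)
q''' = 168 / (pi * 0.00425^2)
q''' = 2.9606e+06 W/m^3

2.9606e+06


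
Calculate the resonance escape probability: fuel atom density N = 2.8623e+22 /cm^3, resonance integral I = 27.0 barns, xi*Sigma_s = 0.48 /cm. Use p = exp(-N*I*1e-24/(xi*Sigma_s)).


p = exp(-N * I * 1e-24 / (xi*Sigma_s))
p = exp(-2.8623e+22 * 27.0 * 1e-24 / 0.48)
p = 0.19988

0.19988


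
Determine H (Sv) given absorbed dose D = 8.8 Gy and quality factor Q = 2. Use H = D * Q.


H = D * Q
H = 8.8 * 2
H = 17.600 Sv

17.600


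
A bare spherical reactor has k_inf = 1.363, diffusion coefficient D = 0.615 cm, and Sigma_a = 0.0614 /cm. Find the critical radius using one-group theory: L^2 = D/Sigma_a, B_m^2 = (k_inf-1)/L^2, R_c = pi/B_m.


L^2 = D / Sigma_a = 0.615 / 0.0614 = 10.01629 cm^2
B_m^2 = (k_inf - 1) / L^2 = (1.363 - 1) / 10.01629 = 0.03624096 /cm^2
For a bare sphere: B_g = pi/R, so R_c = pi / sqrt(B_m^2)
R_c = pi / sqrt(0.03624096) = 16.503 cm

16.503


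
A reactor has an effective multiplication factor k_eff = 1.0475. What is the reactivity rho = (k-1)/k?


rho = (k_eff - 1) / k_eff
rho = (1.0475 - 1) / 1.0475
rho = 0.045346

0.045346


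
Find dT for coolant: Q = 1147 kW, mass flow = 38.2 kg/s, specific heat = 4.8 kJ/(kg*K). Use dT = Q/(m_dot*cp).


dT = Q / (m_dot * cp)
dT = 1147 / (38.2 * 4.8)
dT = 6.2555 C

6.2555


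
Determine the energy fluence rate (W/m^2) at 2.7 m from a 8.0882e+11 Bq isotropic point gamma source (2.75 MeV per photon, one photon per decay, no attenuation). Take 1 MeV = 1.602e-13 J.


psi = A * E * 1.602e-13 / (4*pi*r^2)
psi = 8.0882e+11 * 2.75 * 1.602e-13 / (4*pi*2.7^2)
psi = 0.0038896 W/m^2

0.0038896


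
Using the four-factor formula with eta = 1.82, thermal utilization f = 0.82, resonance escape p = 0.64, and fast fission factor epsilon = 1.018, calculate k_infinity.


k_inf = eta * f * p * epsilon
k_inf = 1.82 * 0.82 * 0.64 * 1.018
k_inf = 0.97233

0.97233


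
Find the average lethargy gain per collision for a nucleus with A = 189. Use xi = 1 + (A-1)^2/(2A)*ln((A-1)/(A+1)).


xi = 1 + (A-1)^2/(2A) * ln((A-1)/(A+1))
xi = 1 + (189-1)^2/(2*189) * ln((189-1)/(189 +1))
xi = 0.010545

0.010545
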